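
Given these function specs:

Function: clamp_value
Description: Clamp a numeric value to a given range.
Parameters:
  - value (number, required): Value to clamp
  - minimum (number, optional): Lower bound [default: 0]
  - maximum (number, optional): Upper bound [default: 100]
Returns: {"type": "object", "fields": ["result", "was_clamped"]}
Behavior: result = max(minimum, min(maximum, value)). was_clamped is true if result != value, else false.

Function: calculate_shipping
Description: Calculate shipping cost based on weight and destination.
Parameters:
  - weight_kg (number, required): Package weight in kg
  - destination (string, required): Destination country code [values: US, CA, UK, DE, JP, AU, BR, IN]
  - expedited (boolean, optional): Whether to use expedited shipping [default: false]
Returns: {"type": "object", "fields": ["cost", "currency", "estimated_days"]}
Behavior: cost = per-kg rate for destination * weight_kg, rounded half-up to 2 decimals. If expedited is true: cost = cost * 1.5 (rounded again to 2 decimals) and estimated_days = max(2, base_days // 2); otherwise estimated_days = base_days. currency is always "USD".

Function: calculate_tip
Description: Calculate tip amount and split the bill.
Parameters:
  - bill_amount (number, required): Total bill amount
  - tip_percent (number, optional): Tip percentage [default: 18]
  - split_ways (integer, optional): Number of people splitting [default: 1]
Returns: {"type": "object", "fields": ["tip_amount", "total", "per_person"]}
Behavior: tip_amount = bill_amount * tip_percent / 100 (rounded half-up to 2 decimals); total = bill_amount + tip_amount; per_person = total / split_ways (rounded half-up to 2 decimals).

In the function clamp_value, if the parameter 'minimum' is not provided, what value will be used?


The clamp_value spec declares:
  - minimum (number, optional): Lower bound [default: 0]
Default:
0


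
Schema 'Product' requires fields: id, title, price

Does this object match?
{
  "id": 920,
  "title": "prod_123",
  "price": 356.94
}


Checking required fields... All present.
Valid - all required fields present


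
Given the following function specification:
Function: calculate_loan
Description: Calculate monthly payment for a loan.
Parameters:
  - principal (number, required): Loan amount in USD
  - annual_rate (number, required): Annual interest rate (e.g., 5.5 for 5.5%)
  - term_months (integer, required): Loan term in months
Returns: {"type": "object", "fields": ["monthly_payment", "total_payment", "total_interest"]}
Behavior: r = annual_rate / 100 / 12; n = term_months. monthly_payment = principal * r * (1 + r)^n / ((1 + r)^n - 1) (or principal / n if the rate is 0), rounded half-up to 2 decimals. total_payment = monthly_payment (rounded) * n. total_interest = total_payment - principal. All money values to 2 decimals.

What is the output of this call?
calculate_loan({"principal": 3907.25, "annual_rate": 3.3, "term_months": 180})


r = 3.3 / 100 / 12 = 0.00275 (keep full precision)
(1 + r)^180 = 1.6393841
monthly_payment = 3907.25 * 0.00275 * 1.6393841 / (1.6393841 - 1) = 27.550075 -> 27.55
total_payment = 27.55 * 180 = 4959.00
total_interest = 4959.00 - 3907.25 = 1051.75
Output:
{"monthly_payment": 27.55, "total_payment": 4959.0, "total_interest": 1051.75}


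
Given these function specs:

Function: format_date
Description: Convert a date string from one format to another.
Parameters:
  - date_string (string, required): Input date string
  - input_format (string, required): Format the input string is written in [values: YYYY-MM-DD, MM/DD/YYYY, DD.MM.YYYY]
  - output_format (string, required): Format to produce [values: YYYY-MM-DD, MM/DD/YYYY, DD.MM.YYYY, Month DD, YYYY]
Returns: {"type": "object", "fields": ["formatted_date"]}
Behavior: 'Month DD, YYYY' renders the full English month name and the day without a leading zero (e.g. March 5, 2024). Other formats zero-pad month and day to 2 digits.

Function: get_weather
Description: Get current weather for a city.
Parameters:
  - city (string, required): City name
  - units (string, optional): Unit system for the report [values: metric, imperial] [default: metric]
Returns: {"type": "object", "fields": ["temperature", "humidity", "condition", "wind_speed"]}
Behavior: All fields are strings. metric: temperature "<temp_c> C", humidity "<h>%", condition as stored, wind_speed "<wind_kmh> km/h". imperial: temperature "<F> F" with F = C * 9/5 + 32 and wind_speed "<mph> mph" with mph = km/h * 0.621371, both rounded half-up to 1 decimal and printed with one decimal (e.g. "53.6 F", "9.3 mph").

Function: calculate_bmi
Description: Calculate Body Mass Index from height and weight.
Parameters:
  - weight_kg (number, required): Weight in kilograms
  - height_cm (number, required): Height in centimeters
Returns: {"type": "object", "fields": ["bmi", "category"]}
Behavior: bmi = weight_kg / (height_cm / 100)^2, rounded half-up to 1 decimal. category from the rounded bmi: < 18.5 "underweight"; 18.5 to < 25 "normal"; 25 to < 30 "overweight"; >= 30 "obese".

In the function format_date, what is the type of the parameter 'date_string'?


The format_date spec declares:
  - date_string (string, required): Input date string
Type:
string


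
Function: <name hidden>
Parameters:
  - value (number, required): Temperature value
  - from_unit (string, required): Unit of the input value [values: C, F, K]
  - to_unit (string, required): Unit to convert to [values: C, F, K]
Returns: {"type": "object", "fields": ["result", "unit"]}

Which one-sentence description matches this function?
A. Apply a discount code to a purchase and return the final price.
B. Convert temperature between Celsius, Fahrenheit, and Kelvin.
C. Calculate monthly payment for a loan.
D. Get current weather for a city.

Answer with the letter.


Parameters value, from_unit, to_unit and return ["result", "unit"] fit: Convert temperature between Celsius, Fahrenheit, and Kelvin.
B


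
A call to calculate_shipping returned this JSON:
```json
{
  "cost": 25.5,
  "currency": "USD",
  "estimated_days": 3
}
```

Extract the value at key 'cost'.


25.5


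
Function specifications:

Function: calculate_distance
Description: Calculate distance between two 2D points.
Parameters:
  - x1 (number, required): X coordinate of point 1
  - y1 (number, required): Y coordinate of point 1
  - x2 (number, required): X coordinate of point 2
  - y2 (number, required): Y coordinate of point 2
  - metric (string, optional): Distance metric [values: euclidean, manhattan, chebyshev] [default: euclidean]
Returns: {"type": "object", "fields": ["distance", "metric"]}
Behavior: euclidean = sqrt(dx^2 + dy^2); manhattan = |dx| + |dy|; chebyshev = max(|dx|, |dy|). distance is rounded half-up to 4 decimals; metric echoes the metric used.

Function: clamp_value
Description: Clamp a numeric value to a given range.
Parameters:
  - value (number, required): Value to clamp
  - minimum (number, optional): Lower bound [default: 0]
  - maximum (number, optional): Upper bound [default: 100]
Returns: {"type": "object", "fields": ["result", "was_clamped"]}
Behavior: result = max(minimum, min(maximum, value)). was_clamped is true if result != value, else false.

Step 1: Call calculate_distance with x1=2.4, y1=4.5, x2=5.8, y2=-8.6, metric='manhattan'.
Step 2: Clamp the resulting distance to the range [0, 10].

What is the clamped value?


Step 1: calculate_distance (manhattan)
  |dx| = |5.8 - 2.4| = 3.4; |dy| = |-8.6 - 4.5| = 13.1
  manhattan: 3.4 + 13.1 = 16.5
  Round to 4 decimals: 16.5
  -> distance = 16.5
Step 2: clamp_value(value=16.5, minimum=0, maximum=10)
  result = max(0, min(10, 16.5)) = max(0, 10) = 10
  was_clamped = (10 != 16.5) = true
  -> result = 10
10


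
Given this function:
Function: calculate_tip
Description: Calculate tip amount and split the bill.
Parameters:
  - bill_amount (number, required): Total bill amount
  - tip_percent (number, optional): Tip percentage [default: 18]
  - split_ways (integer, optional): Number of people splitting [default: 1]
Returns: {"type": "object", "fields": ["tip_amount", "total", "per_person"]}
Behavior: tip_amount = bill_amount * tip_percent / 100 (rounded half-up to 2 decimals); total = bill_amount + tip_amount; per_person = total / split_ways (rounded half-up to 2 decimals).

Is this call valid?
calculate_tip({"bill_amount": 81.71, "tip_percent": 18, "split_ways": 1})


Checking all required parameters present and types match... All valid.
Valid


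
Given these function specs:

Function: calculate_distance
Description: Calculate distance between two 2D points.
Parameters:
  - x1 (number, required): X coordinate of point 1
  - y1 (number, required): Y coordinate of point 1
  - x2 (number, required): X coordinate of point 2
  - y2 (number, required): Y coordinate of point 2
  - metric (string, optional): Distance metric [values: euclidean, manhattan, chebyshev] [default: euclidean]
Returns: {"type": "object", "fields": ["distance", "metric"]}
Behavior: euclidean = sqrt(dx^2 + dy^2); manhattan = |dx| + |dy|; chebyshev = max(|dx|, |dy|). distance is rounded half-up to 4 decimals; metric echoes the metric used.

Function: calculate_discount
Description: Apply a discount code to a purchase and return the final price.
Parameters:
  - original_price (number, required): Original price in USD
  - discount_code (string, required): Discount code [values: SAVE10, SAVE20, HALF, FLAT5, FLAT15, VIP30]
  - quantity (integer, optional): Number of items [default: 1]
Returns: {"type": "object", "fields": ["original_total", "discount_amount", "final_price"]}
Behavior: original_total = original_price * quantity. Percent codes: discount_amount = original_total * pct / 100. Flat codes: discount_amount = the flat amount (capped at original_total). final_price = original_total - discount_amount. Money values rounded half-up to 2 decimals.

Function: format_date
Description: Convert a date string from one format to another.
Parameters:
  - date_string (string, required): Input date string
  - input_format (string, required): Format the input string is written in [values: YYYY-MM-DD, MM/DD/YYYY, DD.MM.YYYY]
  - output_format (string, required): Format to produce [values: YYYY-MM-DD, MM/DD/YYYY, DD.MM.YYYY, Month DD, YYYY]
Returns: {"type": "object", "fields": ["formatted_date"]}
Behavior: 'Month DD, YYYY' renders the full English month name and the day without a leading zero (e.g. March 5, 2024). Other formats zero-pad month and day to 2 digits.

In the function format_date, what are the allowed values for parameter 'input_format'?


The format_date spec declares:
  - input_format (string, required): Format the input string is written in [values: YYYY-MM-DD, MM/DD/YYYY, DD.MM.YYYY]
Allowed values:
YYYY-MM-DD, MM/DD/YYYY, DD.MM.YYYY


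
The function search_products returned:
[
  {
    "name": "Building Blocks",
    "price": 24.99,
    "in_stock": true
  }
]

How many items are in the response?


Items: Building Blocks
1


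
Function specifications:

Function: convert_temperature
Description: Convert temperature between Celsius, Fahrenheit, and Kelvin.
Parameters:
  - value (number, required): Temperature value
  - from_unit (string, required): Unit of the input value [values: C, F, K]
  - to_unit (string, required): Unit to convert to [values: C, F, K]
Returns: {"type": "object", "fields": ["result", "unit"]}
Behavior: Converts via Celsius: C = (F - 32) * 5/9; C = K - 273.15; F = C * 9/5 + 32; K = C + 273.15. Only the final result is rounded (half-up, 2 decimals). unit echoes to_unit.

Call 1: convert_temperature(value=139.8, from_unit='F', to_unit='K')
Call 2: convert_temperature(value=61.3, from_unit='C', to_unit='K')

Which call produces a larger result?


Call 1:
  To C: (139.8 - 32) * 5/9 = 59.888889
  To K: 59.888889 + 273.15 = 333.038889
  Round to 2 decimals: 333.04
  -> 333.04 K
Call 2:
  Input already in C: 61.3
  To K: 61.3 + 273.15 = 334.45
  Round to 2 decimals: 334.45
  -> 334.45 K
Call 2 (334.45 K)


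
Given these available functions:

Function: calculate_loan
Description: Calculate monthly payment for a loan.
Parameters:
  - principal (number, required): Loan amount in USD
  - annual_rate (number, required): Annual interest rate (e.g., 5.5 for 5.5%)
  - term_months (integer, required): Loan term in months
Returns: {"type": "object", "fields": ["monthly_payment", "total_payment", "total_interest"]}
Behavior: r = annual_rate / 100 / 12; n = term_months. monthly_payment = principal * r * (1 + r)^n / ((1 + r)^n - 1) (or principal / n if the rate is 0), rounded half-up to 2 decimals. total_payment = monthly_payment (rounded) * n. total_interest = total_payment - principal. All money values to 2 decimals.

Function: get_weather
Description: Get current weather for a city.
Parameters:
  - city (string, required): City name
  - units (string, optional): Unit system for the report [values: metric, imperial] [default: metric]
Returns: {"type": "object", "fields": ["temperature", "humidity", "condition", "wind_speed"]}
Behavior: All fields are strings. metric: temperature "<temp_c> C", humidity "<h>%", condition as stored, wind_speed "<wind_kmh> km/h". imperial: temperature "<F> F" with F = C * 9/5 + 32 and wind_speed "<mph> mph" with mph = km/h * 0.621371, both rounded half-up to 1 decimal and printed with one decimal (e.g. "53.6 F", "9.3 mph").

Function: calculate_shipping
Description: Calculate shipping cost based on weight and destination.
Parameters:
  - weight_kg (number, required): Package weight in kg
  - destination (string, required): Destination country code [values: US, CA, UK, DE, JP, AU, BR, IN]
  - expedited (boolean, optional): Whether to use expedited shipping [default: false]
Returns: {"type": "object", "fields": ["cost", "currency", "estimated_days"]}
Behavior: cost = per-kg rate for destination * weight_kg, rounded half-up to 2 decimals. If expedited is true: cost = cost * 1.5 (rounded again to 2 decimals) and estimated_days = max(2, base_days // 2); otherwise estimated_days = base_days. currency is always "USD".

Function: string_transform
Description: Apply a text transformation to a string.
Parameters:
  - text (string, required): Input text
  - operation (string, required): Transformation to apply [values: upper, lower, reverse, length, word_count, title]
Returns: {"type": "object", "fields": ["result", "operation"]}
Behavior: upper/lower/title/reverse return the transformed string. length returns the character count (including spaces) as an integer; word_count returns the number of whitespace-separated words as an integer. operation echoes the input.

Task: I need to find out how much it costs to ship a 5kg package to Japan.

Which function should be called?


The task needs a function whose description is: Calculate shipping cost based on weight and destination.
calculate_shipping


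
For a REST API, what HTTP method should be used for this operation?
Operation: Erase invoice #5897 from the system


GET = read, POST = create, PUT = update/replace, DELETE = remove
This operation is a removal.
DELETE


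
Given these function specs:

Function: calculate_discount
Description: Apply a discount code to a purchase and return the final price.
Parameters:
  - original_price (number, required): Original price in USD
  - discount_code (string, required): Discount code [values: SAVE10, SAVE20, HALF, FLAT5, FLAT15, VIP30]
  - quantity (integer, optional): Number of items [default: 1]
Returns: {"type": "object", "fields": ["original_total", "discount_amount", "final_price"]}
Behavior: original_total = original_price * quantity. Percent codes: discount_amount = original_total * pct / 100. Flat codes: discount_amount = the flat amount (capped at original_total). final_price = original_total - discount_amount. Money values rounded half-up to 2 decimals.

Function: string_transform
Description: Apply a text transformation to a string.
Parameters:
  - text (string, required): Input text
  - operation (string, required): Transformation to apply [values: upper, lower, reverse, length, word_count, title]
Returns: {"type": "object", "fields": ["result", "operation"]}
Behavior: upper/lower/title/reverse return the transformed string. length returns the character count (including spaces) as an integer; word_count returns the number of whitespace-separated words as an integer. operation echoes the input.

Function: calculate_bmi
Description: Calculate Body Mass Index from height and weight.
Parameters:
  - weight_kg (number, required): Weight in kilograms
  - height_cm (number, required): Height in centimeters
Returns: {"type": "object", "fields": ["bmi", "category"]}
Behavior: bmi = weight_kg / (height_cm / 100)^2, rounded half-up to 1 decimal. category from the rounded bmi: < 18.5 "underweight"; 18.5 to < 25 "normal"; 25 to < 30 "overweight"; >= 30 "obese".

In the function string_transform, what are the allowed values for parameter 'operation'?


The string_transform spec declares:
  - operation (string, required): Transformation to apply [values: upper, lower, reverse, length, word_count, title]
Allowed values:
upper, lower, reverse, length, word_count, title


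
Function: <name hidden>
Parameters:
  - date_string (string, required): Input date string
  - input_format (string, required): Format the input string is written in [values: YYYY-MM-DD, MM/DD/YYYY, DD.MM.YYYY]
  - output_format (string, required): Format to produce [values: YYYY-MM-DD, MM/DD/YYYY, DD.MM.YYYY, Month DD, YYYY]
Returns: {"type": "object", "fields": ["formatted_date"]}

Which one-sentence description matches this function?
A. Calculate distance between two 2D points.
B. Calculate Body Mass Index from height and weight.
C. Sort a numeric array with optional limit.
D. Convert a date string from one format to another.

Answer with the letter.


Parameters date_string, input_format, output_format and return ["formatted_date"] fit: Convert a date string from one format to another.
D


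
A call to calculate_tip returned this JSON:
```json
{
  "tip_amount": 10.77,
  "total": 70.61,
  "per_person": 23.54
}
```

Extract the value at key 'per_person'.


23.54


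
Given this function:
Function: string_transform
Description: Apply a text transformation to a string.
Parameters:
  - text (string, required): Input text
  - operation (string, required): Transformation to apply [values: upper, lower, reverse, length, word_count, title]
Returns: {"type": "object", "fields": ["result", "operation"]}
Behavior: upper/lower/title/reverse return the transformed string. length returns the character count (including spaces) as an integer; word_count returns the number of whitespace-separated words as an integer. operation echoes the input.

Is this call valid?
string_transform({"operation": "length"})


Checking required parameters...
Missing required parameter: text
Invalid - missing required parameter 'text'


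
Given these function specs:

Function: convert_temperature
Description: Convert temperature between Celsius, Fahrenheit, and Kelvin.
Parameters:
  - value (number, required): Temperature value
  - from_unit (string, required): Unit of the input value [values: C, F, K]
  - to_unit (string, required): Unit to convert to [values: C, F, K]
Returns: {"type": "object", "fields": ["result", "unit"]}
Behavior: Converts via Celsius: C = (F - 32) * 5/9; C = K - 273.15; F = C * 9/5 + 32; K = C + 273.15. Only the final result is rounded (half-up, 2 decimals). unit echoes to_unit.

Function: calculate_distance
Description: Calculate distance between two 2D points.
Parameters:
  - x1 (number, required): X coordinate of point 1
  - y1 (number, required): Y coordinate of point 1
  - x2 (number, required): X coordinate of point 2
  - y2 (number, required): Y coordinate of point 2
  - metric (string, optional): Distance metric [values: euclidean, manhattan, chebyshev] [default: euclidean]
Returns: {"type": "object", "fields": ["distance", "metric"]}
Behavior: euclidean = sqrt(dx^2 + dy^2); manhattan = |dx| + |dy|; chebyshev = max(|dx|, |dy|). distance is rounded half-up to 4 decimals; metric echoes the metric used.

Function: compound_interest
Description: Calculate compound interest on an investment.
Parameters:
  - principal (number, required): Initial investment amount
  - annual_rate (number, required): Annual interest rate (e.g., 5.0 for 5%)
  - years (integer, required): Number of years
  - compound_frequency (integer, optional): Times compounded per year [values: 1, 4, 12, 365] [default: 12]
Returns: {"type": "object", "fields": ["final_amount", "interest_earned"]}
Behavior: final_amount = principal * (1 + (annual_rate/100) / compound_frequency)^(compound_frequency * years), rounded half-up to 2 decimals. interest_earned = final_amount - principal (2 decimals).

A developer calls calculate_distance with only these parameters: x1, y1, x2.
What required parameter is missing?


Required parameters: x1, y1, x2, y2
Provided: x1, y1, x2
Missing: y2
y2


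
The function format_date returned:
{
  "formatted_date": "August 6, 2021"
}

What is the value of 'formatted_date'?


August 6, 2021


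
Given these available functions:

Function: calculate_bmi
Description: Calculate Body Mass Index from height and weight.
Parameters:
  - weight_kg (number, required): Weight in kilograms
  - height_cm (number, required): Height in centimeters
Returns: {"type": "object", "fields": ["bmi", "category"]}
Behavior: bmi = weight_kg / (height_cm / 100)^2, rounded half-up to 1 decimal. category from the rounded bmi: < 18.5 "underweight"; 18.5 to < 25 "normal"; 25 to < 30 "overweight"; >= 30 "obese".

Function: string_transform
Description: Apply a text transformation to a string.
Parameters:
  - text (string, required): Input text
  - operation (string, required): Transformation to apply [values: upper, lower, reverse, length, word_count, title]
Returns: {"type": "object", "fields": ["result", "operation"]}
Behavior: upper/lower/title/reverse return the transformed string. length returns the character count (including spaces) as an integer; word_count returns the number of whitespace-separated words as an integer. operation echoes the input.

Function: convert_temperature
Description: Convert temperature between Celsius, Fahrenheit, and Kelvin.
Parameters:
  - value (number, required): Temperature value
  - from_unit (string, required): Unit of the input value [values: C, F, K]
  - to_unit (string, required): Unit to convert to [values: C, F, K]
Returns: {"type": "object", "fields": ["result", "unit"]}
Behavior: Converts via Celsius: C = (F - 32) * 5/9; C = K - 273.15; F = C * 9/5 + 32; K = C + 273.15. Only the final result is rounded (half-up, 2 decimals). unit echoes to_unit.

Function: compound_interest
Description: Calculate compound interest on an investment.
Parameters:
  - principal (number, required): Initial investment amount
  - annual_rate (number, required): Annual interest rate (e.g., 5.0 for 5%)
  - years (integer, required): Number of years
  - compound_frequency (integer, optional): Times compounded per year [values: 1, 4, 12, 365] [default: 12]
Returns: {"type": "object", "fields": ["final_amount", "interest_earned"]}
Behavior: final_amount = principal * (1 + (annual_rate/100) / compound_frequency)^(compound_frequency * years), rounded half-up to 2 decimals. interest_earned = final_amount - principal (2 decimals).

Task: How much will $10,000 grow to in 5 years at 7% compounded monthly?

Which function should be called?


The task needs a function whose description is: Calculate compound interest on an investment.
compound_interest


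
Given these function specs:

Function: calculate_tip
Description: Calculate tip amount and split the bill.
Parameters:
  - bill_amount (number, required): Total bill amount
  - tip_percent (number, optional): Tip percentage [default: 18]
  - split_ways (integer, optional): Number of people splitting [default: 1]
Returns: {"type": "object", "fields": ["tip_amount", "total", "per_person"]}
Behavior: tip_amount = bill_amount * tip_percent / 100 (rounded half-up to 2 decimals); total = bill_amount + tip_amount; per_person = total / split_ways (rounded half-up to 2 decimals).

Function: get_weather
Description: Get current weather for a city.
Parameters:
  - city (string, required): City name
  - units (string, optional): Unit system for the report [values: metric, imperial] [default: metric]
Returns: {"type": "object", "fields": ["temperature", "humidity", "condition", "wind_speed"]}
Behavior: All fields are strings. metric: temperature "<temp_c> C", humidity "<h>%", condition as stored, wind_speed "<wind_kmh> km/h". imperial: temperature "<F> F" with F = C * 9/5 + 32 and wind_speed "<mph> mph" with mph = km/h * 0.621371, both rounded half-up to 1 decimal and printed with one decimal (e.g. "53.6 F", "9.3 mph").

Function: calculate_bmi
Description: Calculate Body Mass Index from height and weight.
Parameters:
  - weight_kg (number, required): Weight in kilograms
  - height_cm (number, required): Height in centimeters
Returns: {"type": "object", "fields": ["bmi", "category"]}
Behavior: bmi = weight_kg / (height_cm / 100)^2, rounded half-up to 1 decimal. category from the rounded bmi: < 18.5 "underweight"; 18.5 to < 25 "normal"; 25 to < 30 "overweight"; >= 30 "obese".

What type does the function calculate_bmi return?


The calculate_bmi spec declares Returns: {"type": "object", "fields": ["bmi", "category"]}
Type:
object


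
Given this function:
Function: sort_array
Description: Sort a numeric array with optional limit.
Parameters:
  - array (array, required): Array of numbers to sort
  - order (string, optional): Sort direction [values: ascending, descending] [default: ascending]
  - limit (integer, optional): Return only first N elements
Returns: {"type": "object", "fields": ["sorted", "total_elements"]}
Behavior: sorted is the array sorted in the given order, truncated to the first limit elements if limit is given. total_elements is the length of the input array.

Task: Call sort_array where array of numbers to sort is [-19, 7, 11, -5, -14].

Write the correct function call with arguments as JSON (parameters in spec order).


Mapping each described value to its parameter name:
  'Array of numbers to sort' -> array = [-19, 7, 11, -5, -14]
sort_array({"array": [-19, 7, 11, -5, -14]})


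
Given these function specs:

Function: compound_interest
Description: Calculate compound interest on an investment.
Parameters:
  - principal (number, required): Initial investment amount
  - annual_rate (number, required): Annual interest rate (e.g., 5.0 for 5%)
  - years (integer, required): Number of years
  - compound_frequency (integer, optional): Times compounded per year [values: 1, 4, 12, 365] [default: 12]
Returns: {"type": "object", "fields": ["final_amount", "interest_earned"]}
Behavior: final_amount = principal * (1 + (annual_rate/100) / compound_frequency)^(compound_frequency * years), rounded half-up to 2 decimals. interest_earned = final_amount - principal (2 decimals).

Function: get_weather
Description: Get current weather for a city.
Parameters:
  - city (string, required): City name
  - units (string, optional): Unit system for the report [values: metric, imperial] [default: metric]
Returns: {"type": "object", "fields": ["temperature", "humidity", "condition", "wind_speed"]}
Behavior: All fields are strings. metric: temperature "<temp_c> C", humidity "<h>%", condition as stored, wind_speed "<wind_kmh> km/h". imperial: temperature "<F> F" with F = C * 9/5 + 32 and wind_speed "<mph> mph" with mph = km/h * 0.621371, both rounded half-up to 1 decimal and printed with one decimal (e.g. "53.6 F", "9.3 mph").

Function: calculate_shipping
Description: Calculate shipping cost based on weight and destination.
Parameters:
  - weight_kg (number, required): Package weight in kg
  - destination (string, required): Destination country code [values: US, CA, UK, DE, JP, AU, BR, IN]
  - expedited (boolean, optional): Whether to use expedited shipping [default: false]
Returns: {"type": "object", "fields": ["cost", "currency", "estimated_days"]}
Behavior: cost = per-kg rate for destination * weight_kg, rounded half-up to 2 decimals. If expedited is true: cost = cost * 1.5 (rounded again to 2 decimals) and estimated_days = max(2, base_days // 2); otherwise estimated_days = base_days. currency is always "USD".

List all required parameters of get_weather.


Parameters of get_weather and their required/optional flag:
  city: required
  units: optional
city


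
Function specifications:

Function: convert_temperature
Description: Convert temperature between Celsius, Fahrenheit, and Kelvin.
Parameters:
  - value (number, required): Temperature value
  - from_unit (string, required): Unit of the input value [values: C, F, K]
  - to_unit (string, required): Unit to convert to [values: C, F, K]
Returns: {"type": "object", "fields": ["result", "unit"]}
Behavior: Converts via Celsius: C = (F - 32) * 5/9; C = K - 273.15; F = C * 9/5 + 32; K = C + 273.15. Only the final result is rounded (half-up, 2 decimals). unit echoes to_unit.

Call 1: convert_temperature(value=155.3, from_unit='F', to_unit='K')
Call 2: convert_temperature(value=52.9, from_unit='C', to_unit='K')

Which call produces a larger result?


Call 1:
  To C: (155.3 - 32) * 5/9 = 68.5
  To K: 68.5 + 273.15 = 341.65
  Round to 2 decimals: 341.65
  -> 341.65 K
Call 2:
  Input already in C: 52.9
  To K: 52.9 + 273.15 = 326.05
  Round to 2 decimals: 326.05
  -> 326.05 K
Call 1 (341.65 K)


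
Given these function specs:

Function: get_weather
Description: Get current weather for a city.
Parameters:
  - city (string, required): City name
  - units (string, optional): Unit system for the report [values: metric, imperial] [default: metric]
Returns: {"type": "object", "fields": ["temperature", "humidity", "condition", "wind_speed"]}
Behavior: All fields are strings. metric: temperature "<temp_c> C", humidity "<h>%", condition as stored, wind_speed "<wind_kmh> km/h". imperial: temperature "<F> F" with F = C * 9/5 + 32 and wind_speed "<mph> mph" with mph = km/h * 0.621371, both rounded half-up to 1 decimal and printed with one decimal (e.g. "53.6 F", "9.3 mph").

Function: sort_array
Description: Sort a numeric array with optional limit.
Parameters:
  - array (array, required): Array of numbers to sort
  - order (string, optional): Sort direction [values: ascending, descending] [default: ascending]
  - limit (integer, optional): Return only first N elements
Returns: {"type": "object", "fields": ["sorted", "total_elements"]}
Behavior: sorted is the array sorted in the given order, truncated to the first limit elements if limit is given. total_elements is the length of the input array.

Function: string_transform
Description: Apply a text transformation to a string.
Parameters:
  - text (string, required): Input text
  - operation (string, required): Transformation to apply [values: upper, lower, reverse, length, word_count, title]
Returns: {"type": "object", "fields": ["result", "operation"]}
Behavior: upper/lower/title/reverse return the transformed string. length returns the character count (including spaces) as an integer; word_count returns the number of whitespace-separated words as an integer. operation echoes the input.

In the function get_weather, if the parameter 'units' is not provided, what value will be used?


The get_weather spec declares:
  - units (string, optional): Unit system for the report [values: metric, imperial] [default: metric]
Default:
metric


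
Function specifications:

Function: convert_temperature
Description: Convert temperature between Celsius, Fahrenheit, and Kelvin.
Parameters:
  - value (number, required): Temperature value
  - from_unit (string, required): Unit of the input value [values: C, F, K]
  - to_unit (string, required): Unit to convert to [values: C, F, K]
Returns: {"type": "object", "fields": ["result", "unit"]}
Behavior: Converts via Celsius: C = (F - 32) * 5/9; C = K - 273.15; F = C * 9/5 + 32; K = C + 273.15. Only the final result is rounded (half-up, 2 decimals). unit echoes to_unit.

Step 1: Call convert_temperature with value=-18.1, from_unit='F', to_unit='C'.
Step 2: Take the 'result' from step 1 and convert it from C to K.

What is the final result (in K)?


Step 1: convert_temperature(value=-18.1, from_unit=F, to_unit=C)
  To C: (-18.1 - 32) * 5/9 = -27.833333
  Target is C: -27.833333
  Round to 2 decimals: -27.83
  -> result = -27.83 C
Step 2: convert_temperature(value=-27.83, from_unit=C, to_unit=K)
  Input already in C: -27.83
  To K: -27.83 + 273.15 = 245.32
  Round to 2 decimals: 245.32
  -> result = 245.32 K
245.32 K


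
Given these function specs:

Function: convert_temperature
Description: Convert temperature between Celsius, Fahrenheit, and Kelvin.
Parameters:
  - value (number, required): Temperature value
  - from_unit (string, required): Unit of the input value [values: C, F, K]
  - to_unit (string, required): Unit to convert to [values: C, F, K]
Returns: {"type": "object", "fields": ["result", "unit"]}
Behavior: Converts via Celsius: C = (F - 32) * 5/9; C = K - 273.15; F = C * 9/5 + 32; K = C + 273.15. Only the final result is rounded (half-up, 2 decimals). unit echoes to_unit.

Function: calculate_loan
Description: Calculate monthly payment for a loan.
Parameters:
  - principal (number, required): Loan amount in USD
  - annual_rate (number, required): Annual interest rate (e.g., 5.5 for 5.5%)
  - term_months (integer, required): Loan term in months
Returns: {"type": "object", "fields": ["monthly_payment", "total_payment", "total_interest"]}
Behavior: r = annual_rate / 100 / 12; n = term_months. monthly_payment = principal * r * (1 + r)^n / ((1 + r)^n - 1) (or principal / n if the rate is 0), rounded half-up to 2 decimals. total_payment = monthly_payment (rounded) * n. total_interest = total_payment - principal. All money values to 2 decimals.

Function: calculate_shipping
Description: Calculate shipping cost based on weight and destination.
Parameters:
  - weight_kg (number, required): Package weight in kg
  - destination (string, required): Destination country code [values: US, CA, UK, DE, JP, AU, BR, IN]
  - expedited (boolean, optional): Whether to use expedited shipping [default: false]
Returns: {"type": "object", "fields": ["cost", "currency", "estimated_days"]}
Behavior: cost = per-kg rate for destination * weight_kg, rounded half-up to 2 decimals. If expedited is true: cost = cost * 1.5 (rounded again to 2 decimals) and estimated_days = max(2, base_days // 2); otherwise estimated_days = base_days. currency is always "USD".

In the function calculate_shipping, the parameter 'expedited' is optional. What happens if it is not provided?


The calculate_shipping spec declares:
  - expedited (boolean, optional): Whether to use expedited shipping [default: false]
It defaults to false


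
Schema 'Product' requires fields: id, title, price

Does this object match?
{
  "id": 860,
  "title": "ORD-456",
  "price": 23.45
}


Checking required fields... All present.
Valid - all required fields present


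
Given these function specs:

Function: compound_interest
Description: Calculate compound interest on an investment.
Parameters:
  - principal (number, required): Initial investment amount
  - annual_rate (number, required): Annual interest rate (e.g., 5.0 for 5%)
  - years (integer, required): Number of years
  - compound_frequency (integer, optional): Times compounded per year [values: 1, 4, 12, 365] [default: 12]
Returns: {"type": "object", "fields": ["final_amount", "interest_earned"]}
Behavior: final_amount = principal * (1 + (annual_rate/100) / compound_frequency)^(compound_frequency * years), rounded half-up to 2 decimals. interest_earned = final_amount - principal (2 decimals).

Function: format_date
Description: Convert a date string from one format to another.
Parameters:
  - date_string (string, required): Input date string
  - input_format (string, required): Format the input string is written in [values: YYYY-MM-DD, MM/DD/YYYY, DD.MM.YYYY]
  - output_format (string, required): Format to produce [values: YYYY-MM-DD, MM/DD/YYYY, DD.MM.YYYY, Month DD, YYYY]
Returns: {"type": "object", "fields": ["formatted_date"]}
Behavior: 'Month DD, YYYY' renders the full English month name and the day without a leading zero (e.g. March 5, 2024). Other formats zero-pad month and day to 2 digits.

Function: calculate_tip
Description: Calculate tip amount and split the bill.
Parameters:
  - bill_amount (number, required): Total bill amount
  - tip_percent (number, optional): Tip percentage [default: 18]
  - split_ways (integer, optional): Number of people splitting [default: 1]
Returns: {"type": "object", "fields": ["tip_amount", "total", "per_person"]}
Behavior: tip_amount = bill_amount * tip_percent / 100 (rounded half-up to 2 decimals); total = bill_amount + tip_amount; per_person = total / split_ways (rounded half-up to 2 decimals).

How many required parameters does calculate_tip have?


Parameters of calculate_tip: bill_amount (required), tip_percent (optional), split_ways (optional)
Required count:
1


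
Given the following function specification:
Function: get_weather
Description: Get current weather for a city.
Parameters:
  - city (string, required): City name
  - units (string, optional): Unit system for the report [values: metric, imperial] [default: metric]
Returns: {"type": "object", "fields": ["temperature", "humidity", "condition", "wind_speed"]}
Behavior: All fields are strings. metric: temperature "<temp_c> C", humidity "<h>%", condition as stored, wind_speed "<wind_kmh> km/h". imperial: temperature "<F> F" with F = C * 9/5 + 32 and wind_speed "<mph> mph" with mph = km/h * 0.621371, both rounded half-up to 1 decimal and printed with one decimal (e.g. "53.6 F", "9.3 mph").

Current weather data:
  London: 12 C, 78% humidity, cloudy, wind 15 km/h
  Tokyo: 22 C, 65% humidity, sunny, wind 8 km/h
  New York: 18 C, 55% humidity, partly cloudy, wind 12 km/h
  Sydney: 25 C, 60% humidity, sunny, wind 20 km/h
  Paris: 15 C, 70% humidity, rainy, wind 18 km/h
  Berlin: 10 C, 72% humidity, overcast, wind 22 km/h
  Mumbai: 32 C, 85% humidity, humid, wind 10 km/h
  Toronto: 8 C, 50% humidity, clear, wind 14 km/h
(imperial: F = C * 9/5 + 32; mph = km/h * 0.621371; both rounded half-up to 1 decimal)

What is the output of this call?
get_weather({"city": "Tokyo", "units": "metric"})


Tokyo record: 22 C, 65%, sunny, 8 km/h
metric: report values as stored ('<temp_c> C', '<humidity>%', '<wind_kmh> km/h')
Output:
{"temperature": "22 C", "humidity": "65%", "condition": "sunny", "wind_speed": "8 km/h"}


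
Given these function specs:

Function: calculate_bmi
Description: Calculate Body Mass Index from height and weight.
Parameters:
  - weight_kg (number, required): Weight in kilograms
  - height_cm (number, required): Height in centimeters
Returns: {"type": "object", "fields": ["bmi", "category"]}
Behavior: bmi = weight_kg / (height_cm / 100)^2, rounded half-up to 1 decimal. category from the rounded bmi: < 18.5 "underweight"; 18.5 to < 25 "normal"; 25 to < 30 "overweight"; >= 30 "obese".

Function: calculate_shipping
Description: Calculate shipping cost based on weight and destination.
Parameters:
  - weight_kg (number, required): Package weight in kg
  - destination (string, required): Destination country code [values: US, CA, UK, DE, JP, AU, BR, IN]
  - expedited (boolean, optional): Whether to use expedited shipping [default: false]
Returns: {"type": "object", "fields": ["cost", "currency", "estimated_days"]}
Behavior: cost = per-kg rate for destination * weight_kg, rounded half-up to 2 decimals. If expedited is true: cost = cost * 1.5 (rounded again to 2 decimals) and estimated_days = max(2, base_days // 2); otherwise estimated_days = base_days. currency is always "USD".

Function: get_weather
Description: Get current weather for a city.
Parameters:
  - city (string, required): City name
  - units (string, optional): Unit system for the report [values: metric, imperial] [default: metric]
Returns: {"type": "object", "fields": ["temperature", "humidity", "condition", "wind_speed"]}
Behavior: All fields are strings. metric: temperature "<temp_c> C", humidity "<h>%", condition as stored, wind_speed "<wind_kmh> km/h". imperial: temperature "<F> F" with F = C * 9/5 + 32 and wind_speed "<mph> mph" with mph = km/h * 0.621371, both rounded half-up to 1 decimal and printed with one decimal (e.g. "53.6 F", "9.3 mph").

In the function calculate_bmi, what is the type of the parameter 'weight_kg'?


The calculate_bmi spec declares:
  - weight_kg (number, required): Weight in kilograms
Type:
number
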